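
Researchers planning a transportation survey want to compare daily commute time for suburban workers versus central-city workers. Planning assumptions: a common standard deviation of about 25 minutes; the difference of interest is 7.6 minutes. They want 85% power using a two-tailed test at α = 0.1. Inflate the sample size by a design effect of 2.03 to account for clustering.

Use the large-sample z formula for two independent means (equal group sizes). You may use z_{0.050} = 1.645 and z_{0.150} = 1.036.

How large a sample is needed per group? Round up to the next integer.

n = 316 per group

n = (z_{α/2} + z_β)² · (σ₁² + σ₂²) / δ²
  = (1.645 + 1.036)² · (2·25² = 1250) / 7.6²
  = 7.1878 · 1250 / 57.76
  = 155.55
Design effect: 2.03 × 155.55 = 315.77.
Round up → n = 316 per group.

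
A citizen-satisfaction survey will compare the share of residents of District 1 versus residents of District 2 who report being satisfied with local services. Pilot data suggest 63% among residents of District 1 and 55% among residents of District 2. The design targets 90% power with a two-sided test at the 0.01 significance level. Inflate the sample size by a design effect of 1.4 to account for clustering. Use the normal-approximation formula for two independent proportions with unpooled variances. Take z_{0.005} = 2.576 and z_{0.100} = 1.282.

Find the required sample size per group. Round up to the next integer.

n = (z_{α/2} + z_β)² · [p₁(1−p₁) + p₂(1−p₂)] / (p₁ − p₂)²
  = (2.576 + 1.282)² · (0.63·0.37 + 0.55·0.45) / (0.08)²
  = (3.858)² · (0.2331 + 0.2475) / 0.0064
  = 14.8842 · 0.4806 / 0.0064
  = 1117.71
Design effect: 1.4 × 1117.71 = 1564.79.
Round up → n = 1565 per group.

n = 1565 per group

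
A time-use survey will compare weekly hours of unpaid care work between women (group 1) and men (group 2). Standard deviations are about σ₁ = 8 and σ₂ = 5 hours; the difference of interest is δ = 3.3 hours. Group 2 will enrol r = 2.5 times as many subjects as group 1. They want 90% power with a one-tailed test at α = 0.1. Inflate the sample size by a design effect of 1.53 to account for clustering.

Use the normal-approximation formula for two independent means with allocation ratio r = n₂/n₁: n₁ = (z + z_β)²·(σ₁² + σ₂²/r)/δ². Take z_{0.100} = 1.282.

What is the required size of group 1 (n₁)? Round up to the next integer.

n₁ = (z_α + z_β)² · (σ₁² + σ₂²/r) / δ²
   = (1.282 + 1.282)² · (8² + 5²/2.5) / 3.3²
   = 6.5741 · (64 + 10) / 10.89
   = 6.5741 · 74 / 10.89
   = 44.67
Design effect: 1.53 × 44.67 = 68.35.
Round up → n₁ = 69; n₂ = r·n₁ = 2.5 × 69 = 173.

n₁ = 69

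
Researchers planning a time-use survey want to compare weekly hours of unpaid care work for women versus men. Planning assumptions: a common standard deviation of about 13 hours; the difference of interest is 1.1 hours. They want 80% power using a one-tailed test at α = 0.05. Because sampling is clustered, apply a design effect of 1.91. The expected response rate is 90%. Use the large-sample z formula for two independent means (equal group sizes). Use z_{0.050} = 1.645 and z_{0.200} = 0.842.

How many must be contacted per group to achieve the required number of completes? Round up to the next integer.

n = (z_α + z_β)² · (σ₁² + σ₂²) / δ²
  = (1.645 + 0.842)² · (2·13² = 338) / 1.1²
  = 6.1852 · 338 / 1.21
  = 1727.76
Design effect: 1.91 × 1727.76 = 3300.02.
Adjust for 90% response: 3300.02 / 0.90 = 3666.69.
Round up → n = 3667 per group.

n = 3667 per group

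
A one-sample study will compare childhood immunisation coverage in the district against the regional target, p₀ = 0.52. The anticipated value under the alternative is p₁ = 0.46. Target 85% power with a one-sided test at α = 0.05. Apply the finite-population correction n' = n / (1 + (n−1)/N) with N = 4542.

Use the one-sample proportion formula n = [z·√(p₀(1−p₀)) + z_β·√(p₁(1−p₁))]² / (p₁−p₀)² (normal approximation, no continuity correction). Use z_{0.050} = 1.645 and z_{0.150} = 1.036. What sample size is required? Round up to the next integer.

n = 449

n = [z_α·√(p₀q₀) + z_β·√(p₁q₁)]² / (p₁ − p₀)²
  = [1.645·√(0.52·0.48) + 1.036·√(0.46·0.54)]² / (-0.06)²
  = [1.645·0.4996 + 1.036·0.4984]² / 0.0036
  = [1.3382]² / 0.0036
  = 497.42
Finite-population correction (N = 4542): 497.42 / (1 + (497.42 − 1)/4542) = 448.41.
Round up → n = 449.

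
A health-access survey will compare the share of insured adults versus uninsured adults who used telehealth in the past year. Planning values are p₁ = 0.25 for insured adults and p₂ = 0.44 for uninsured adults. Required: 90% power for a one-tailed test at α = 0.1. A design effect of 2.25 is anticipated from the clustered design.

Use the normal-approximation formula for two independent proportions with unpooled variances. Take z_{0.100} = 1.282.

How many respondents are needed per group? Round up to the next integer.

n = 178 per group

n = (z_α + z_β)² · [p₁(1−p₁) + p₂(1−p₂)] / (p₁ − p₂)²
  = (1.282 + 1.282)² · (0.25·0.75 + 0.44·0.56) / (-0.19)²
  = (2.564)² · (0.1875 + 0.2464) / 0.0361
  = 6.5741 · 0.4339 / 0.0361
  = 79.02
Design effect: 2.25 × 79.02 = 177.79.
Round up → n = 178 per group.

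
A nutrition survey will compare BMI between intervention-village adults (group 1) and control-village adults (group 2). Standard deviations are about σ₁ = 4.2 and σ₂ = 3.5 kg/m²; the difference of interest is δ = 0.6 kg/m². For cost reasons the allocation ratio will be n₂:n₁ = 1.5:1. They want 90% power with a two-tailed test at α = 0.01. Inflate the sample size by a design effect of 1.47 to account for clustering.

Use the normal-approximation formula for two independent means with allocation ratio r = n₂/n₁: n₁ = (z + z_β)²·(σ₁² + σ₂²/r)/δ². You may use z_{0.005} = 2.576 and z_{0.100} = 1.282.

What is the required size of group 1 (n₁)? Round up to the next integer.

n₁ = (z_{α/2} + z_β)² · (σ₁² + σ₂²/r) / δ²
   = (2.576 + 1.282)² · (4.2² + 3.5²/1.5) / 0.6²
   = 14.8842 · (17.64 + 8.1667) / 0.36
   = 14.8842 · 25.8067 / 0.36
   = 1066.97
Design effect: 1.47 × 1066.97 = 1568.45.
Round up → n₁ = 1569; n₂ = r·n₁ = 1.5 × 1569 = 2354.

n₁ = 1569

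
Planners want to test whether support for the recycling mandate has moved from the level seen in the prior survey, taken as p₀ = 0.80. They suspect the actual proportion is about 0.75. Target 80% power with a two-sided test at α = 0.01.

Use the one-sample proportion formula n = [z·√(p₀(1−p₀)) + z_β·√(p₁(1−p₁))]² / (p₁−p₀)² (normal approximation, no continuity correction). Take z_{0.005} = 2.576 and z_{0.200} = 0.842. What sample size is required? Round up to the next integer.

n = 779

n = [z_{α/2}·√(p₀q₀) + z_β·√(p₁q₁)]² / (p₁ − p₀)²
  = [2.576·√(0.80·0.20) + 0.842·√(0.75·0.25)]² / (-0.05)²
  = [2.576·0.4000 + 0.842·0.4330]² / 0.0025
  = [1.3950]² / 0.0025
  = 778.41
Round up → n = 779.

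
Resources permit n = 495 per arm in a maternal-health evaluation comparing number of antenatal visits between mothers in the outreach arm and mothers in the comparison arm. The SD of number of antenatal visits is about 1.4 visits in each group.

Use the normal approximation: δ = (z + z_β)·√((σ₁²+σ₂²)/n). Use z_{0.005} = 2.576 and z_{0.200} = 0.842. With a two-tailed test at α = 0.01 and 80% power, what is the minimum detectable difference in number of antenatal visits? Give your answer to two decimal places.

δ = (z_{α/2} + z_β) · √((σ₁²+σ₂²)/n)
  = (2.576 + 0.842) · √(3.92/495)
  = 3.418 · √0.00792
  = 3.418 · 0.0890
  = 0.3042

Minimum detectable difference ≈ 0.30 visits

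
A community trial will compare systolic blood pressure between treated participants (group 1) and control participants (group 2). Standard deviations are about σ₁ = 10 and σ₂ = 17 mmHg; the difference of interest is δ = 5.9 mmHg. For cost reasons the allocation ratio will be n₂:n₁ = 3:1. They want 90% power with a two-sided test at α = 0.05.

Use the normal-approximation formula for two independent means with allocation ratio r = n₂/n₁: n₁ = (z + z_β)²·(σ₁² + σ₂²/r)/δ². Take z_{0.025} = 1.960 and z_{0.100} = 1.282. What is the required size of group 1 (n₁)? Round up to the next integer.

n₁ = 60

n₁ = (z_{α/2} + z_β)² · (σ₁² + σ₂²/r) / δ²
   = (1.960 + 1.282)² · (10² + 17²/3) / 5.9²
   = 10.5106 · (100 + 96.3333) / 34.81
   = 10.5106 · 196.3333 / 34.81
   = 59.28
Round up → n₁ = 60; n₂ = r·n₁ = 3 × 60 = 180.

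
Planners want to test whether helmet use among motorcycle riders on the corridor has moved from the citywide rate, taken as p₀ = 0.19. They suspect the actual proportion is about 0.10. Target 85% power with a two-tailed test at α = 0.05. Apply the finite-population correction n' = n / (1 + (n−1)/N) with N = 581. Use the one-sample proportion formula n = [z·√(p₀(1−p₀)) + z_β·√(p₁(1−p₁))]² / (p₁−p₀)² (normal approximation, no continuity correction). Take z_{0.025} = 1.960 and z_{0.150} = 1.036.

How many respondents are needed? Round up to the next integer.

n = [z_{α/2}·√(p₀q₀) + z_β·√(p₁q₁)]² / (p₁ − p₀)²
  = [1.960·√(0.19·0.81) + 1.036·√(0.10·0.90)]² / (-0.09)²
  = [1.960·0.3923 + 1.036·0.3000]² / 0.0081
  = [1.0797]² / 0.0081
  = 143.92
Finite-population correction (N = 581): 143.92 / (1 + (143.92 − 1)/581) = 115.51.
Round up → n = 116.

n = 116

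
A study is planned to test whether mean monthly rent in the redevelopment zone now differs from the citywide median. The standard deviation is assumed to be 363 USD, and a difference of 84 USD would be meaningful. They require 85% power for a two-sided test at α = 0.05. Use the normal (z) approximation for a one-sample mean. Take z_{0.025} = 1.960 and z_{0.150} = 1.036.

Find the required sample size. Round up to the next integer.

n = 168

n = (z_{α/2} + z_β)² · σ² / δ²
  = (1.960 + 1.036)² · 363² / 84²
  = 8.9760 · 131769 / 7056
  = 167.62
Round up → n = 168.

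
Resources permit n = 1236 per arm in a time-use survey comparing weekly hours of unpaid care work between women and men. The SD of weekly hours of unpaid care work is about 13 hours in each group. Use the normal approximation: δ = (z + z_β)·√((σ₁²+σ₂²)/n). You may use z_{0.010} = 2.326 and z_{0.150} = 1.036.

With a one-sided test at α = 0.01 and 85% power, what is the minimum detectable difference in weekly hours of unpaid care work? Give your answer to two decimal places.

Minimum detectable difference ≈ 1.76 hours

δ = (z_α + z_β) · √((σ₁²+σ₂²)/n)
  = (2.326 + 1.036) · √(338/1236)
  = 3.362 · √0.27346
  = 3.362 · 0.5229
  = 1.7581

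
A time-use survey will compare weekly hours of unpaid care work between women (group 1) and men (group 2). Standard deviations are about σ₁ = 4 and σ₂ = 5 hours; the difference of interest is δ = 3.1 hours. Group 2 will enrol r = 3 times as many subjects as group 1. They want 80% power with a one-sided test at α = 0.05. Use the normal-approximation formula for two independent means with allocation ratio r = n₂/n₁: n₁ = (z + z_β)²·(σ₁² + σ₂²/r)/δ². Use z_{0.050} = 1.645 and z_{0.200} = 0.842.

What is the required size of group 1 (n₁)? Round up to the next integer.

n₁ = 16

n₁ = (z_α + z_β)² · (σ₁² + σ₂²/r) / δ²
   = (1.645 + 0.842)² · (4² + 5²/3) / 3.1²
   = 6.1852 · (16 + 8.3333) / 9.61
   = 6.1852 · 24.3333 / 9.61
   = 15.66
Round up → n₁ = 16; n₂ = r·n₁ = 3 × 16 = 48.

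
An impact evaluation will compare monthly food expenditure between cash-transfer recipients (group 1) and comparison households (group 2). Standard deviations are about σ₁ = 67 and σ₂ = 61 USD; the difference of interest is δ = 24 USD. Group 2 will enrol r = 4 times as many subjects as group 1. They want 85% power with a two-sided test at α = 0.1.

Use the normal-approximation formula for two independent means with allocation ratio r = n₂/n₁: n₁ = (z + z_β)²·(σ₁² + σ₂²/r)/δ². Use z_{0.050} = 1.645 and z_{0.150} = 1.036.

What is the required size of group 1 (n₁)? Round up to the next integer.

n₁ = (z_{α/2} + z_β)² · (σ₁² + σ₂²/r) / δ²
   = (1.645 + 1.036)² · (67² + 61²/4) / 24²
   = 7.1878 · (4489 + 930.25) / 576
   = 7.1878 · 5419.2 / 576
   = 67.63
Round up → n₁ = 68; n₂ = r·n₁ = 4 × 68 = 272.

n₁ = 68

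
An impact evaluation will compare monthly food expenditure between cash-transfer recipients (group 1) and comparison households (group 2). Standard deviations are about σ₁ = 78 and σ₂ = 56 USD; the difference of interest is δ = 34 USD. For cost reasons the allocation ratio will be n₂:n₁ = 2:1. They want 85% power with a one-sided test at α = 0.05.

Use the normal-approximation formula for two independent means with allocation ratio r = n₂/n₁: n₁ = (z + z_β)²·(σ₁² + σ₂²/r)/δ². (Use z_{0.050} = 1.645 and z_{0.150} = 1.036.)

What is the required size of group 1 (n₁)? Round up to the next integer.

n₁ = (z_α + z_β)² · (σ₁² + σ₂²/r) / δ²
   = (1.645 + 1.036)² · (78² + 56²/2) / 34²
   = 7.1878 · (6084 + 1568) / 1156
   = 7.1878 · 7652 / 1156
   = 47.58
Round up → n₁ = 48; n₂ = r·n₁ = 2 × 48 = 96.

n₁ = 48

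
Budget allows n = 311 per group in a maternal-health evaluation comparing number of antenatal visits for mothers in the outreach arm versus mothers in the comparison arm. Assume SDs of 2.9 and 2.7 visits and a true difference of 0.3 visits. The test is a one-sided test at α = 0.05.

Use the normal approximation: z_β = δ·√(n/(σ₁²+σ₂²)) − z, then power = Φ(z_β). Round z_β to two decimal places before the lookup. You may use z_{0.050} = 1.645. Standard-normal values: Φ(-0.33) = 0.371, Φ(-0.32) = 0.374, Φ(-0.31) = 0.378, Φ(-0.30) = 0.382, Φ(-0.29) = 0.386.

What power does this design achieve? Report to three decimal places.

z_β = δ·√(n/(σ₁²+σ₂²)) − z_α
    = 0.3 · √(311/15.7) − 1.645
    = 0.3 · 4.45072 − 1.645
    = 1.3352 − 1.645 = -0.3098 → -0.31
Power = Φ(-0.31) = 0.378.

Power ≈ 0.378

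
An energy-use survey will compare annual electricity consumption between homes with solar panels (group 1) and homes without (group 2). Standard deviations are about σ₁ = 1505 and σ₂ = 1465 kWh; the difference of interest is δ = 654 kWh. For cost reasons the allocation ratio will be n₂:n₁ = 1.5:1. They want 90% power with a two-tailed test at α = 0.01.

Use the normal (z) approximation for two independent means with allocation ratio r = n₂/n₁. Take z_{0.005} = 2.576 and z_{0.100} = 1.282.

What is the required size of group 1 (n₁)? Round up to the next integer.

n₁ = (z_{α/2} + z_β)² · (σ₁² + σ₂²/r) / δ²
   = (2.576 + 1.282)² · (1505² + 1465²/1.5) / 654²
   = 14.8842 · (2265025 + 1430816.7) / 427716
   = 14.8842 · 3695841.7 / 427716
   = 128.61
Round up → n₁ = 129; n₂ = r·n₁ = 1.5 × 129 = 194.

n₁ = 129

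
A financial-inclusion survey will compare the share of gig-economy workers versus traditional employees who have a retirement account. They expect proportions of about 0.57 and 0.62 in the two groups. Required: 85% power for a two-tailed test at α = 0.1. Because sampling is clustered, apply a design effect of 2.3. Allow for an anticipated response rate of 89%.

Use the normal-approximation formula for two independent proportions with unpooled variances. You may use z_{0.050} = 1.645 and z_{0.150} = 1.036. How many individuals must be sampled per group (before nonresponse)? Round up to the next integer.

n = (z_{α/2} + z_β)² · [p₁(1−p₁) + p₂(1−p₂)] / (p₁ − p₂)²
  = (1.645 + 1.036)² · (0.57·0.43 + 0.62·0.38) / (-0.05)²
  = (2.681)² · (0.2451 + 0.2356) / 0.0025
  = 7.1878 · 0.4807 / 0.0025
  = 1382.06
Design effect: 2.3 × 1382.06 = 3178.74.
Adjust for 89% response: 3178.74 / 0.89 = 3571.62.
Round up → n = 3572 per group.

n = 3572 per group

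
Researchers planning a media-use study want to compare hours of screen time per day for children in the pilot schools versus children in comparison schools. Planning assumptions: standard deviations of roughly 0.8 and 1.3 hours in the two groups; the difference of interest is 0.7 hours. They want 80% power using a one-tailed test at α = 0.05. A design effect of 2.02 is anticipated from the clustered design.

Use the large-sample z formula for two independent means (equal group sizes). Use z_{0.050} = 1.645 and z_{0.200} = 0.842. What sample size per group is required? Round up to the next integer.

n = 60 per group

n = (z_α + z_β)² · (σ₁² + σ₂²) / δ²
  = (1.645 + 0.842)² · (0.8² + 1.3² = 2.33) / 0.7²
  = 6.1852 · 2.33 / 0.49
  = 29.41
Design effect: 2.02 × 29.41 = 59.41.
Round up → n = 60 per group.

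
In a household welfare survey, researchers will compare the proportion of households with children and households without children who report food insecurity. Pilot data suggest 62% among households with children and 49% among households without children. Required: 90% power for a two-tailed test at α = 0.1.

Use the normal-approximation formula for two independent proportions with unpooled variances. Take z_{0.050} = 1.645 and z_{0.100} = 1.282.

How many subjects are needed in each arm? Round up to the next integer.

n = (z_{α/2} + z_β)² · [p₁(1−p₁) + p₂(1−p₂)] / (p₁ − p₂)²
  = (1.645 + 1.282)² · (0.62·0.38 + 0.49·0.51) / (0.13)²
  = (2.927)² · (0.2356 + 0.2499) / 0.0169
  = 8.5673 · 0.4855 / 0.0169
  = 246.12
Round up → n = 247 per group.

n = 247 per group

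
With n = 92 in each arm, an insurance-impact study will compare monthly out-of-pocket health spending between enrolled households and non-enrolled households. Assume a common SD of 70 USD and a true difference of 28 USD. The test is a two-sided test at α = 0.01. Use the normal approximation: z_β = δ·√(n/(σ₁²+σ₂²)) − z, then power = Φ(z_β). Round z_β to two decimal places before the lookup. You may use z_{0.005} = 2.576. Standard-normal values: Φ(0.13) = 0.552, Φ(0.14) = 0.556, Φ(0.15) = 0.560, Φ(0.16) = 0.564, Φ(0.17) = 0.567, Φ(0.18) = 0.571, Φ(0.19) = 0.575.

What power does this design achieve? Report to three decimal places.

z_β = δ·√(n/(σ₁²+σ₂²)) − z_{α/2}
    = 28 · √(92/9800) − 2.576
    = 28 · 0.09689 − 2.576
    = 2.7129 − 2.576 = 0.1369 → 0.14
Power = Φ(0.14) = 0.556.

Power ≈ 0.556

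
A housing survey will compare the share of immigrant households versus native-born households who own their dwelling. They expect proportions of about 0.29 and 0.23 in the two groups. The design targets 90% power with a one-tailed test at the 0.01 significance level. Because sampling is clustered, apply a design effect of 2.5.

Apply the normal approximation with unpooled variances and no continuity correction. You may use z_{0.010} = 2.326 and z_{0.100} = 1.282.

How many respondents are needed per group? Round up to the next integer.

n = (z_α + z_β)² · [p₁(1−p₁) + p₂(1−p₂)] / (p₁ − p₂)²
  = (2.326 + 1.282)² · (0.29·0.71 + 0.23·0.77) / (0.06)²
  = (3.608)² · (0.2059 + 0.1771) / 0.0036
  = 13.0177 · 0.3830 / 0.0036
  = 1384.93
Design effect: 2.5 × 1384.93 = 3462.34.
Round up → n = 3463 per group.

n = 3463 per group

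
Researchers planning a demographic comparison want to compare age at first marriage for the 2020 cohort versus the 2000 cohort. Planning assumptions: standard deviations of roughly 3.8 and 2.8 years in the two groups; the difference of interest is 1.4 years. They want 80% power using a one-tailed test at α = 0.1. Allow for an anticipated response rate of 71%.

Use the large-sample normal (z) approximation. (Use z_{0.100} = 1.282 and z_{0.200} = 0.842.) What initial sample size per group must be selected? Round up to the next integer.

n = 73 per group

n = (z_α + z_β)² · (σ₁² + σ₂²) / δ²
  = (1.282 + 0.842)² · (3.8² + 2.8² = 22.28) / 1.4²
  = 4.5114 · 22.28 / 1.96
  = 51.28
Adjust for 71% response: 51.28 / 0.71 = 72.23.
Round up → n = 73 per group.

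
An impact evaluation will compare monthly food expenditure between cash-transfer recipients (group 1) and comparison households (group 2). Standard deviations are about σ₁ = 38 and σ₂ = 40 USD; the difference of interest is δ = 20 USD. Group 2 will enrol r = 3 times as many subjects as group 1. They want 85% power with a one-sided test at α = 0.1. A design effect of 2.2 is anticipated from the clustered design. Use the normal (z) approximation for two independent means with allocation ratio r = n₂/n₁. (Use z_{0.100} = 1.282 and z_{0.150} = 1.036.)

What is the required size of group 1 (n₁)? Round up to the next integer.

n₁ = 59

n₁ = (z_α + z_β)² · (σ₁² + σ₂²/r) / δ²
   = (1.282 + 1.036)² · (38² + 40²/3) / 20²
   = 5.3731 · (1444 + 533.3333) / 400
   = 5.3731 · 1977.3 / 400
   = 26.56
Design effect: 2.2 × 26.56 = 58.43.
Round up → n₁ = 59; n₂ = r·n₁ = 3 × 59 = 177.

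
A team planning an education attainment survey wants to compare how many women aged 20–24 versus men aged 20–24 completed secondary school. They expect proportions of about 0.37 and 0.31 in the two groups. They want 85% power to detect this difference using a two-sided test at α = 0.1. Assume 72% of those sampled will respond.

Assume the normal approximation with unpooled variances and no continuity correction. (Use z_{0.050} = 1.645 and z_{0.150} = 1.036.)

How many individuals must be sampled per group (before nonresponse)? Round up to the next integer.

n = (z_{α/2} + z_β)² · [p₁(1−p₁) + p₂(1−p₂)] / (p₁ − p₂)²
  = (1.645 + 1.036)² · (0.37·0.63 + 0.31·0.69) / (0.06)²
  = (2.681)² · (0.2331 + 0.2139) / 0.0036
  = 7.1878 · 0.4470 / 0.0036
  = 892.48
Adjust for 72% response: 892.48 / 0.72 = 1239.56.
Round up → n = 1240 per group.

n = 1240 per group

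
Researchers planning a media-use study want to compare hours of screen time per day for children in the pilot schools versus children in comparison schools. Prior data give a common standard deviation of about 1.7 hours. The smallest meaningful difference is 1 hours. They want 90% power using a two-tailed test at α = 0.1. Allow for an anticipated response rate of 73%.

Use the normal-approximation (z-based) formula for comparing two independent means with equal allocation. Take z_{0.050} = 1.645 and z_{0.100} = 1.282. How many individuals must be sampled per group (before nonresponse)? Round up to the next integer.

n = (z_{α/2} + z_β)² · (σ₁² + σ₂²) / δ²
  = (1.645 + 1.282)² · (2·1.7² = 5.78) / 1²
  = 8.5673 · 5.78 / 1
  = 49.52
Adjust for 73% response: 49.52 / 0.73 = 67.83.
Round up → n = 68 per group.

n = 68 per group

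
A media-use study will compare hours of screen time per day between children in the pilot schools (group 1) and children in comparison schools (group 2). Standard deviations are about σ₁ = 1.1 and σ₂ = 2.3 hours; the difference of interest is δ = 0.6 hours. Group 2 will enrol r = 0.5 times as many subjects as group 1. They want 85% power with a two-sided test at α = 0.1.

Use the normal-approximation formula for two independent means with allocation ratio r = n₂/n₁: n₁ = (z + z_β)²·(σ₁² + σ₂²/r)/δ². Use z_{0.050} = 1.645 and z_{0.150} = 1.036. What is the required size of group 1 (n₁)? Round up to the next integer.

n₁ = 236

n₁ = (z_{α/2} + z_β)² · (σ₁² + σ₂²/r) / δ²
   = (1.645 + 1.036)² · (1.1² + 2.3²/0.5) / 0.6²
   = 7.1878 · (1.21 + 10.58) / 0.36
   = 7.1878 · 11.79 / 0.36
   = 235.40
Round up → n₁ = 236; n₂ = r·n₁ = 0.5 × 236 = 118.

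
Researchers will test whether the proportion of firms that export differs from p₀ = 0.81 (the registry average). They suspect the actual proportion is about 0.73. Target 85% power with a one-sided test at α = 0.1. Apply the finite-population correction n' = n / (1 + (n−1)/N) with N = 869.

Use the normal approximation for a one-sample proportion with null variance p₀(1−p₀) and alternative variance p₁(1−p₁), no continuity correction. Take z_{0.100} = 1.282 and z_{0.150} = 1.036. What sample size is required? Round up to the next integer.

n = [z_α·√(p₀q₀) + z_β·√(p₁q₁)]² / (p₁ − p₀)²
  = [1.282·√(0.81·0.19) + 1.036·√(0.73·0.27)]² / (-0.08)²
  = [1.282·0.3923 + 1.036·0.4440]² / 0.0064
  = [0.9629]² / 0.0064
  = 144.86
Finite-population correction (N = 869): 144.86 / (1 + (144.86 − 1)/869) = 124.29.
Round up → n = 125.

n = 125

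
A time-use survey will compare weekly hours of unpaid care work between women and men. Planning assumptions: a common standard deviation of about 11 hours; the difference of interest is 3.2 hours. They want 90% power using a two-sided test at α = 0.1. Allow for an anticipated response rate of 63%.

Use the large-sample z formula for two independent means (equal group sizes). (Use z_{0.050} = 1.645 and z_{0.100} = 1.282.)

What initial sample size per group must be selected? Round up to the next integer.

n = (z_{α/2} + z_β)² · (σ₁² + σ₂²) / δ²
  = (1.645 + 1.282)² · (2·11² = 242) / 3.2²
  = 8.5673 · 242 / 10.24
  = 202.47
Adjust for 63% response: 202.47 / 0.63 = 321.38.
Round up → n = 322 per group.

n = 322 per group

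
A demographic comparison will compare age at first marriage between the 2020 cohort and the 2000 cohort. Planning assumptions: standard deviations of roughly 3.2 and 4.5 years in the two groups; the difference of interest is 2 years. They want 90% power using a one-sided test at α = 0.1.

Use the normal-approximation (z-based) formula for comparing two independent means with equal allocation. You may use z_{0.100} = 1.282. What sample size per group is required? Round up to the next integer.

n = 51 per group

n = (z_α + z_β)² · (σ₁² + σ₂²) / δ²
  = (1.282 + 1.282)² · (3.2² + 4.5² = 30.49) / 2²
  = 6.5741 · 30.49 / 4
  = 50.11
Round up → n = 51 per group.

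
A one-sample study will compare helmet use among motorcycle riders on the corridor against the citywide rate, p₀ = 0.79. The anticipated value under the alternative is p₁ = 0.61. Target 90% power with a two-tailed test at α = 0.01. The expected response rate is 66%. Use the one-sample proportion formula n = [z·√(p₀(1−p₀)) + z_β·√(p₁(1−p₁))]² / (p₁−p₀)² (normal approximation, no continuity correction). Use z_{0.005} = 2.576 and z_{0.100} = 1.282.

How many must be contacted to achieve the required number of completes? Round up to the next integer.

n = 132

n = [z_{α/2}·√(p₀q₀) + z_β·√(p₁q₁)]² / (p₁ − p₀)²
  = [2.576·√(0.79·0.21) + 1.282·√(0.61·0.39)]² / (-0.18)²
  = [2.576·0.4073 + 1.282·0.4877]² / 0.0324
  = [1.6745]² / 0.0324
  = 86.54
Adjust for 66% response: 86.54 / 0.66 = 131.13.
Round up → n = 132.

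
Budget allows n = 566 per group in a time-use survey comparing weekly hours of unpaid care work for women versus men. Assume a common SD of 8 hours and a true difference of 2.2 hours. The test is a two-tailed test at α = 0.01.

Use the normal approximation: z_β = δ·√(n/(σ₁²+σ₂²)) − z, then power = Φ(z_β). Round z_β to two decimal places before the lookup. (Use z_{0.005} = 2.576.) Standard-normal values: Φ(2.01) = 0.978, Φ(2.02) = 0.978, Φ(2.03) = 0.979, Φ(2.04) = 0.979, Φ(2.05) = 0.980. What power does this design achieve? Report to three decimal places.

Power ≈ 0.980

z_β = δ·√(n/(σ₁²+σ₂²)) − z_{α/2}
    = 2.2 · √(566/128) − 2.576
    = 2.2 · 2.10283 − 2.576
    = 4.6262 − 2.576 = 2.0502 → 2.05
Power = Φ(2.05) = 0.980.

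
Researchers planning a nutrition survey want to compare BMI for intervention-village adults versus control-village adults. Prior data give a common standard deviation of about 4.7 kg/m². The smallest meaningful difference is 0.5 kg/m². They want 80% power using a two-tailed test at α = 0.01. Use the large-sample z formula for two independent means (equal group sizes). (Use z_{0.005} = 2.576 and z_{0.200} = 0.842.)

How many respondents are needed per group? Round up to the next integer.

n = 2065 per group

n = (z_{α/2} + z_β)² · (σ₁² + σ₂²) / δ²
  = (2.576 + 0.842)² · (2·4.7² = 44.18) / 0.5²
  = 11.6827 · 44.18 / 0.25
  = 2064.57
Round up → n = 2065 per group.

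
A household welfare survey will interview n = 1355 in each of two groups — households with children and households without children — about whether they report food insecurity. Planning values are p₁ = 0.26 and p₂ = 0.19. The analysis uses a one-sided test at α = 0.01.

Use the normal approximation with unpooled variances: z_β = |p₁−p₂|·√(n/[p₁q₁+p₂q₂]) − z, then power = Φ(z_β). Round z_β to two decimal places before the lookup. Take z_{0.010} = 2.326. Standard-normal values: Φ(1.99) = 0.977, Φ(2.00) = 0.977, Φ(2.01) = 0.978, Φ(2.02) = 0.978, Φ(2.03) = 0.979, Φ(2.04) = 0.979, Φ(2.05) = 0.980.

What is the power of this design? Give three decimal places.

z_β = |p₁−p₂|·√(n/[p₁q₁+p₂q₂]) − z_α
    = 0.07 · √(1355/0.3463) − 2.326
    = 0.07 · 62.5523 − 2.326
    = 4.3787 − 2.326 = 2.0527 → 2.05
Power = Φ(2.05) = 0.980.

Power ≈ 0.980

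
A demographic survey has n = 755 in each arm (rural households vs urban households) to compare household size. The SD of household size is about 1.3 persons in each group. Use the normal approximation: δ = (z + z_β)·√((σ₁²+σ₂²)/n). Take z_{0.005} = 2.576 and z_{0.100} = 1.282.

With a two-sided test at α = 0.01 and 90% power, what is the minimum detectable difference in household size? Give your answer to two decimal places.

δ = (z_{α/2} + z_β) · √((σ₁²+σ₂²)/n)
  = (2.576 + 1.282) · √(3.38/755)
  = 3.858 · √0.00448
  = 3.858 · 0.0669
  = 0.2581

Minimum detectable difference ≈ 0.26 persons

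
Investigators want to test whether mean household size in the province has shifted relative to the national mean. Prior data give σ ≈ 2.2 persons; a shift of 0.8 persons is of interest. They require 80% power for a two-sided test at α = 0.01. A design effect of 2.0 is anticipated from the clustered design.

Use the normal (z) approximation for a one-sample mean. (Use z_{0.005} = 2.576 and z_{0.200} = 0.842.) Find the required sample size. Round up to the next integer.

n = 177

n = (z_{α/2} + z_β)² · σ² / δ²
  = (2.576 + 0.842)² · 2.2² / 0.8²
  = 11.6827 · 4.84 / 0.64
  = 88.35
Design effect: 2.0 × 88.35 = 176.70.
Round up → n = 177.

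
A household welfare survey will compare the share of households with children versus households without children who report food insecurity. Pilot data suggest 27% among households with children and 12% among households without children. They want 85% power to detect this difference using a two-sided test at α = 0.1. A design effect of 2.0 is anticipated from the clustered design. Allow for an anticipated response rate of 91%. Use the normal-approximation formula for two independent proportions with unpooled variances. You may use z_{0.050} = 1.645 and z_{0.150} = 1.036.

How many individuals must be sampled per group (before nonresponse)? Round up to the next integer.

n = (z_{α/2} + z_β)² · [p₁(1−p₁) + p₂(1−p₂)] / (p₁ − p₂)²
  = (1.645 + 1.036)² · (0.27·0.73 + 0.12·0.88) / (0.15)²
  = (2.681)² · (0.1971 + 0.1056) / 0.0225
  = 7.1878 · 0.3027 / 0.0225
  = 96.70
Design effect: 2.0 × 96.70 = 193.40.
Adjust for 91% response: 193.40 / 0.91 = 212.53.
Round up → n = 213 per group.

n = 213 per group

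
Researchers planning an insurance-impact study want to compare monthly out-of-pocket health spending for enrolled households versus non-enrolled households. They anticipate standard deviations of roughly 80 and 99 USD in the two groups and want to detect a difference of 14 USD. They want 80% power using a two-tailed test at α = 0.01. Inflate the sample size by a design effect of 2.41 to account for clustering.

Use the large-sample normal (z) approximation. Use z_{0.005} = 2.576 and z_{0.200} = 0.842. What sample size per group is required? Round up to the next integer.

n = 2328 per group

n = (z_{α/2} + z_β)² · (σ₁² + σ₂²) / δ²
  = (2.576 + 0.842)² · (80² + 99² = 16201) / 14²
  = 11.6827 · 16201 / 196
  = 965.67
Design effect: 2.41 × 965.67 = 2327.27.
Round up → n = 2328 per group.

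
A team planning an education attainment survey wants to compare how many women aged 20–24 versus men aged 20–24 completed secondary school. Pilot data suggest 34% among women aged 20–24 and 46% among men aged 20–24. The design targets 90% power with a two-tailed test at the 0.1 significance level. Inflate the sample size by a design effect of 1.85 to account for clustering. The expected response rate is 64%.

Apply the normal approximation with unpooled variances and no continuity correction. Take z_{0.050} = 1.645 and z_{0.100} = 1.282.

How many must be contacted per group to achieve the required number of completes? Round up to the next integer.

n = 814 per group

n = (z_{α/2} + z_β)² · [p₁(1−p₁) + p₂(1−p₂)] / (p₁ − p₂)²
  = (1.645 + 1.282)² · (0.34·0.66 + 0.46·0.54) / (-0.12)²
  = (2.927)² · (0.2244 + 0.2484) / 0.0144
  = 8.5673 · 0.4728 / 0.0144
  = 281.29
Design effect: 1.85 × 281.29 = 520.39.
Adjust for 64% response: 520.39 / 0.64 = 813.12.
Round up → n = 814 per group.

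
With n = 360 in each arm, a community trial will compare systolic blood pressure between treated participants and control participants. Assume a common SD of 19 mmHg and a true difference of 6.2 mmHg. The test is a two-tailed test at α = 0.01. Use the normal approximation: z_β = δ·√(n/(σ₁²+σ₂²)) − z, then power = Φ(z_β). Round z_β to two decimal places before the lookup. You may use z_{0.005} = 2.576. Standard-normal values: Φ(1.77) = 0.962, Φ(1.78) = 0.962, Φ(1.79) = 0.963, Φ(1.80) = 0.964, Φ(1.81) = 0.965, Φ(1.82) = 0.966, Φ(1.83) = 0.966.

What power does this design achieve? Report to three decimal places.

z_β = δ·√(n/(σ₁²+σ₂²)) − z_{α/2}
    = 6.2 · √(360/722) − 2.576
    = 6.2 · 0.70613 − 2.576
    = 4.3780 − 2.576 = 1.8020 → 1.80
Power = Φ(1.80) = 0.964.

Power ≈ 0.964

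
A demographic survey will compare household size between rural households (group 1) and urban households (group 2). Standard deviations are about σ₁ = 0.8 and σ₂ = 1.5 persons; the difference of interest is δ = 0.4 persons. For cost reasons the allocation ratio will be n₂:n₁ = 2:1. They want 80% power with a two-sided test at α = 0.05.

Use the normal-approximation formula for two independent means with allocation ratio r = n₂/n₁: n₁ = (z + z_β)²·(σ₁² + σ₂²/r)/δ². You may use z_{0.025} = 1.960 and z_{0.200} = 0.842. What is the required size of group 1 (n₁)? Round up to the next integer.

n₁ = 87

n₁ = (z_{α/2} + z_β)² · (σ₁² + σ₂²/r) / δ²
   = (1.960 + 0.842)² · (0.8² + 1.5²/2) / 0.4²
   = 7.8512 · (0.64 + 1.125) / 0.16
   = 7.8512 · 1.765 / 0.16
   = 86.61
Round up → n₁ = 87; n₂ = r·n₁ = 2 × 87 = 174.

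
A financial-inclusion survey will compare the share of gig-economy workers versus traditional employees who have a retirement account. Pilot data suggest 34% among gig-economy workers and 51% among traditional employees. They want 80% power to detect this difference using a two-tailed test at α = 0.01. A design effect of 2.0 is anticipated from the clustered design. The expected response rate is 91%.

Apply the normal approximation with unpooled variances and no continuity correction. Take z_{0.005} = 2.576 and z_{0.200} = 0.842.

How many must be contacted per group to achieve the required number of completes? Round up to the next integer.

n = (z_{α/2} + z_β)² · [p₁(1−p₁) + p₂(1−p₂)] / (p₁ − p₂)²
  = (2.576 + 0.842)² · (0.34·0.66 + 0.51·0.49) / (-0.17)²
  = (3.418)² · (0.2244 + 0.2499) / 0.0289
  = 11.6827 · 0.4743 / 0.0289
  = 191.73
Design effect: 2.0 × 191.73 = 383.47.
Adjust for 91% response: 383.47 / 0.91 = 421.39.
Round up → n = 422 per group.

n = 422 per group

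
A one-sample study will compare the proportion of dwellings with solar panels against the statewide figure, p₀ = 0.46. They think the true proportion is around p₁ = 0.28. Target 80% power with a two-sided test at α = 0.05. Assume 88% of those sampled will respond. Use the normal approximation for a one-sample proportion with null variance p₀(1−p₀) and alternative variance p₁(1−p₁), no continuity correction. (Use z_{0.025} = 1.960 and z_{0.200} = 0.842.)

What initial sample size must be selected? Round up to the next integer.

n = [z_{α/2}·√(p₀q₀) + z_β·√(p₁q₁)]² / (p₁ − p₀)²
  = [1.960·√(0.46·0.54) + 0.842·√(0.28·0.72)]² / (-0.18)²
  = [1.960·0.4984 + 0.842·0.4490]² / 0.0324
  = [1.3549]² / 0.0324
  = 56.66
Adjust for 88% response: 56.66 / 0.88 = 64.39.
Round up → n = 65.

n = 65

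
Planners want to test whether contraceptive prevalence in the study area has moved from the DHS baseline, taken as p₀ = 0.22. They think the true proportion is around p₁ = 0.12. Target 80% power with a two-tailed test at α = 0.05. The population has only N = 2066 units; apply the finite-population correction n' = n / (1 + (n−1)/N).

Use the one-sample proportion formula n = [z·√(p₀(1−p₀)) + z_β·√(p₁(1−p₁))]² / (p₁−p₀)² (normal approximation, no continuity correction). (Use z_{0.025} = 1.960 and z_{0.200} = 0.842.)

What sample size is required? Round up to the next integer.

n = 112

n = [z_{α/2}·√(p₀q₀) + z_β·√(p₁q₁)]² / (p₁ − p₀)²
  = [1.960·√(0.22·0.78) + 0.842·√(0.12·0.88)]² / (-0.10)²
  = [1.960·0.4142 + 0.842·0.3250]² / 0.0100
  = [1.0855]² / 0.0100
  = 117.84
Finite-population correction (N = 2066): 117.84 / (1 + (117.84 − 1)/2066) = 111.53.
Round up → n = 112.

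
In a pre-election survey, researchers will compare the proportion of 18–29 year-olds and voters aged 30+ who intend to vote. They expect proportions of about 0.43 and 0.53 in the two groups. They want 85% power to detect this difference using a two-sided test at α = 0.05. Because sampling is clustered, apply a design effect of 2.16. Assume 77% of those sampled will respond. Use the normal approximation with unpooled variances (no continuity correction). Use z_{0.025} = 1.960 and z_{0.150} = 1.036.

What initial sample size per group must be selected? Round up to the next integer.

n = (z_{α/2} + z_β)² · [p₁(1−p₁) + p₂(1−p₂)] / (p₁ − p₂)²
  = (1.960 + 1.036)² · (0.43·0.57 + 0.53·0.47) / (-0.10)²
  = (2.996)² · (0.2451 + 0.2491) / 0.0100
  = 8.9760 · 0.4942 / 0.0100
  = 443.59
Design effect: 2.16 × 443.59 = 958.16.
Adjust for 77% response: 958.16 / 0.77 = 1244.37.
Round up → n = 1245 per group.

n = 1245 per group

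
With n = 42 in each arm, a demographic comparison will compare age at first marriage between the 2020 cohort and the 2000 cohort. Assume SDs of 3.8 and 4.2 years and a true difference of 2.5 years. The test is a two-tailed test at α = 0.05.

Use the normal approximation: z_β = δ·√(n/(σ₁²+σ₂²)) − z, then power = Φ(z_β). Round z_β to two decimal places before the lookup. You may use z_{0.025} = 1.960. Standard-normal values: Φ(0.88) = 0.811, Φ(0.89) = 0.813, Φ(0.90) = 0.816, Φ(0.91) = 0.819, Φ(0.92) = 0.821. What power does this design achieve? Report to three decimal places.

z_β = δ·√(n/(σ₁²+σ₂²)) − z_{α/2}
    = 2.5 · √(42/32.08) − 1.960
    = 2.5 · 1.14421 − 1.960
    = 2.8605 − 1.960 = 0.9005 → 0.90
Power = Φ(0.90) = 0.816.

Power ≈ 0.816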